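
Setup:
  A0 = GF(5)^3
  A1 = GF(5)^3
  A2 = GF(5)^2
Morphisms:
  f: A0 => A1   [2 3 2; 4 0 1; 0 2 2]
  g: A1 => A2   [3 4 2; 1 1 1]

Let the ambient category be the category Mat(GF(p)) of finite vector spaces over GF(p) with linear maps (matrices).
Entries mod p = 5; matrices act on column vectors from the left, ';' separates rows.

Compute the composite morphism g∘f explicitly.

Answer: [2 3 4; 1 0 0]

Work:
  e0=(1,0,0) f=>(2,4,0) g=>(2,1)
  e1=(0,1,0) f=>(3,0,2) g=>(3,0)
  e2=(0,0,1) f=>(2,1,2) g=>(4,0)
result: [2 3 4; 1 0 0]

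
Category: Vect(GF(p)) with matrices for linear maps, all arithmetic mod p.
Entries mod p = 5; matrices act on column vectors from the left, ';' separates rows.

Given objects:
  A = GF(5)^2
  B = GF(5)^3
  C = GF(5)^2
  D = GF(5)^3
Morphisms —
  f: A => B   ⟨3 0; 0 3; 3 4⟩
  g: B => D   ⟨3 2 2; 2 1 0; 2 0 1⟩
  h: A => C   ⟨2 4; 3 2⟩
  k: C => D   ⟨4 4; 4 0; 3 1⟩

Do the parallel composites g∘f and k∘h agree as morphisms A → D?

Answer: DOES NOT COMMUTE

Derivation:
Along f;g (path 1):
  e0=(1,0) f=>(3,0,3) g=>(0,1,4)
  e1=(0,1) f=>(0,3,4) g=>(4,3,4)
  composite₁ = ⟨0 4; 1 3; 4 4⟩
Along h;k (path 2):
  e0=(1,0) h=>(2,3) k=>(0,3,4)
  e1=(0,1) h=>(4,2) k=>(4,1,4)
  composite₂ = ⟨0 4; 3 1; 4 4⟩
Equal? differ; not commutative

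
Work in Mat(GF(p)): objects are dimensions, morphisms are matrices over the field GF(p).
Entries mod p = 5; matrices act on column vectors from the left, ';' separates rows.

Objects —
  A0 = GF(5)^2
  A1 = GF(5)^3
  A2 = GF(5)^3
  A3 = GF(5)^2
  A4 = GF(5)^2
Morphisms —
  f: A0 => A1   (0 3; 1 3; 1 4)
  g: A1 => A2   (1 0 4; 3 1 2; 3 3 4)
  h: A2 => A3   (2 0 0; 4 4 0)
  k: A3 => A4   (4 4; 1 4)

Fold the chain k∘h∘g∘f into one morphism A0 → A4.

  e0=[1,0] f=>[0,1,1] g=>[4,3,2] h=>[3,3] k=>[4,0]
  e1=[0,1] f=>[3,3,4] g=>[4,0,4] h=>[3,1] k=>[1,2]
composite: (4 1; 0 2)

Answer: (4 1; 0 2)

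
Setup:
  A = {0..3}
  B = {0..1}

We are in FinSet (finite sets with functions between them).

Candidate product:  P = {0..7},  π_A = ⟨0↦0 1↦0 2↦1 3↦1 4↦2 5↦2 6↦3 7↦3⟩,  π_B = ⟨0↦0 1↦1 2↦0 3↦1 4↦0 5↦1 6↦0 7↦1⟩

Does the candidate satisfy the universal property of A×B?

Answer: VALID PRODUCT

Trace:
|A|·|B| = 4·2 = 8;  |P| = 8
Check the pairing map k ↦ (π_A(k), π_B(k)):
  0 ↦ (0,0)
  1 ↦ (0,1)
  2 ↦ (1,0)
  3 ↦ (1,1)
  4 ↦ (2,0)
  5 ↦ (2,1)
  6 ↦ (3,0)
  7 ↦ (3,1)
distinct pairs in image: 8 / 8 needed
  → bijection onto A×B; projections well-typed.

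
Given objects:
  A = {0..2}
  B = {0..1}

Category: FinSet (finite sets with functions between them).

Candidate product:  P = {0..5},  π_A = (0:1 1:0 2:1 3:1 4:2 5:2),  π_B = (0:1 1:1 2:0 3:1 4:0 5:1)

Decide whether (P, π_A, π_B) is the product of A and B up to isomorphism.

|A|·|B| = 3·2 = 6;  |P| = 6
Check the pairing map k ↦ (π_A(k), π_B(k)):
  0 : (1,1)
  1 : (0,1)
  2 : (1,0)
  3 : (1,1)  ✗ repeats pair of k=0
  4 : (2,0)
  5 : (2,1)
distinct pairs in image: 5 / 6 needed
  → (1,1) hit at k=0 and k=3

Answer: NOT A VALID PRODUCT — duplicate pair at indices 3,0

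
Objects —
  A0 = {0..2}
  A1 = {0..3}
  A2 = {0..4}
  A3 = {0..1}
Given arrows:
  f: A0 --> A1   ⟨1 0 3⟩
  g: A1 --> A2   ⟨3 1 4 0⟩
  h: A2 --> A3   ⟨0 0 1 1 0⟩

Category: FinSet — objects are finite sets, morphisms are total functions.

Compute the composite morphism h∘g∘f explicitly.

  0 f-->1 g-->1 h-->0
  1 f-->0 g-->3 h-->1
  2 f-->3 g-->0 h-->0
composite: ⟨0 1 0⟩

Answer: ⟨0 1 0⟩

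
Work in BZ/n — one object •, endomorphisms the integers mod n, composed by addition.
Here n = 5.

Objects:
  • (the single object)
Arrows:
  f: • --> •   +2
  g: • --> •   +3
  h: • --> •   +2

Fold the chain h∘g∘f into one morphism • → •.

  0 +2≡2 +3≡0 +2≡2  (mod 5)
result: +2

Answer: +2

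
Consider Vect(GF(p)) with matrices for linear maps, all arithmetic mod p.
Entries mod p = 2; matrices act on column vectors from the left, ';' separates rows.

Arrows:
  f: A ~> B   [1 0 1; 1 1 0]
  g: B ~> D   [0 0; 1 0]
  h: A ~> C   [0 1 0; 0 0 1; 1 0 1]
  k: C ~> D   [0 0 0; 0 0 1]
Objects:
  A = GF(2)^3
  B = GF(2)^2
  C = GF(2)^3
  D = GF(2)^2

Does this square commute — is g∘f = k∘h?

Along f;g (path 1):
  e0=⟨1,0,0⟩ f~>⟨1,1⟩ g~>⟨0,1⟩
  e1=⟨0,1,0⟩ f~>⟨0,1⟩ g~>⟨0,0⟩
  e2=⟨0,0,1⟩ f~>⟨1,0⟩ g~>⟨0,1⟩
  ⟦path⟧₁ = [0 0 0; 1 0 1]
Along h;k (path 2):
  e0=⟨1,0,0⟩ h~>⟨0,0,1⟩ k~>⟨0,1⟩
  e1=⟨0,1,0⟩ h~>⟨1,0,0⟩ k~>⟨0,0⟩
  e2=⟨0,0,1⟩ h~>⟨0,1,1⟩ k~>⟨0,1⟩
  ⟦path⟧₂ = [0 0 0; 1 0 1]
Equal? same morphism ✓

Answer: COMMUTES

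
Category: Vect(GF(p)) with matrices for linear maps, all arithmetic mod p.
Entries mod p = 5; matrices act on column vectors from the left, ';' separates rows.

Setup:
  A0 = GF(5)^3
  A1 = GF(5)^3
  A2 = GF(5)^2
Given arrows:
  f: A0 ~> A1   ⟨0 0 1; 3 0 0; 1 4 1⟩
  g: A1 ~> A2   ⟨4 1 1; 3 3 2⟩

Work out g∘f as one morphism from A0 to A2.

Answer: ⟨4 4 0; 1 3 0⟩

Trace:
  e0=⟨1,0,0⟩ f~>⟨0,3,1⟩ g~>⟨4,1⟩
  e1=⟨0,1,0⟩ f~>⟨0,0,4⟩ g~>⟨4,3⟩
  e2=⟨0,0,1⟩ f~>⟨1,0,1⟩ g~>⟨0,0⟩
result: ⟨4 4 0; 1 3 0⟩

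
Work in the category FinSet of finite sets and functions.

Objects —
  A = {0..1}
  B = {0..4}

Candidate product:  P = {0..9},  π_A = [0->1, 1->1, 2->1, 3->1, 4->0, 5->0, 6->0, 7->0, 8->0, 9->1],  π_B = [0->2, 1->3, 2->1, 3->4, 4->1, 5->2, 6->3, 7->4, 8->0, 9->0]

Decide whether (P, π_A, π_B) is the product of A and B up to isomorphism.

Answer: VALID PRODUCT

Derivation:
|A|·|B| = 2·5 = 10;  |P| = 10
Check the pairing map k ↦ (π_A(k), π_B(k)):
  0 -> (1,2)
  1 -> (1,3)
  2 -> (1,1)
  3 -> (1,4)
  4 -> (0,1)
  5 -> (0,2)
  6 -> (0,3)
  7 -> (0,4)
  8 -> (0,0)
  9 -> (1,0)
distinct pairs in image: 10 / 10 needed
  → bijection onto A×B; projections well-typed.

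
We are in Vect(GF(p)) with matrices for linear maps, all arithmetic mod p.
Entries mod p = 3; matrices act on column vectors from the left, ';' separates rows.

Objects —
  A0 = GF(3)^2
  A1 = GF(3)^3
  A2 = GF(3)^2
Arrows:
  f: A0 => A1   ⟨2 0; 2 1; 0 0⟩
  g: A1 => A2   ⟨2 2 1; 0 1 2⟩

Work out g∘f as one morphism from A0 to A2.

  e0=⟨1,0⟩ f=>⟨2,2,0⟩ g=>⟨2,2⟩
  e1=⟨0,1⟩ f=>⟨0,1,0⟩ g=>⟨2,1⟩
composite: ⟨2 2; 2 1⟩

Answer: ⟨2 2; 2 1⟩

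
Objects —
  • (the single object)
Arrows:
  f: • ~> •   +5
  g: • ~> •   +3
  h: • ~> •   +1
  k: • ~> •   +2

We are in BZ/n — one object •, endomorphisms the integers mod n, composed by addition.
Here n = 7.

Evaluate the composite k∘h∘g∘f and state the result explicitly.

  0 +5≡5 +3≡1 +1≡2 +2≡4  (mod 7)
⟦path⟧: +4

Answer: +4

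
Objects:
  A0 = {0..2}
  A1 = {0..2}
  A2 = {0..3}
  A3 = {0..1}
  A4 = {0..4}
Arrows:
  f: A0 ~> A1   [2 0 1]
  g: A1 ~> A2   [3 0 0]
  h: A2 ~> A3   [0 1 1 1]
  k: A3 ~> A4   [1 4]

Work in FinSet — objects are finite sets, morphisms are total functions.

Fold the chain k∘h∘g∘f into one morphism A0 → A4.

  0 f~>2 g~>0 h~>0 k~>1
  1 f~>0 g~>3 h~>1 k~>4
  2 f~>1 g~>0 h~>0 k~>1
result: [1 4 1]

Answer: [1 4 1]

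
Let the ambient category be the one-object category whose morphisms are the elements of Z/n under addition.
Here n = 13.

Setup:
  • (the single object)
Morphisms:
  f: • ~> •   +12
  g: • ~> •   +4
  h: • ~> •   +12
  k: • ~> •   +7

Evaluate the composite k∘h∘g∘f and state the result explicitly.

Answer: +9

Derivation:
  0 +12≡12 +4≡3 +12≡2 +7≡9  (mod 13)
⟦path⟧: +9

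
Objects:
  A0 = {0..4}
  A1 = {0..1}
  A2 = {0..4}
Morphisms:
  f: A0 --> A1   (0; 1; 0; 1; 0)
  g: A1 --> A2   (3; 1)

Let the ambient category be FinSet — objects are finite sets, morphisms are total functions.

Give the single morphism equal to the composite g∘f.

Answer: (3; 1; 3; 1; 3)

Derivation:
  0 f-->0 g-->3
  1 f-->1 g-->1
  2 f-->0 g-->3
  3 f-->1 g-->1
  4 f-->0 g-->3
result: (3; 1; 3; 1; 3)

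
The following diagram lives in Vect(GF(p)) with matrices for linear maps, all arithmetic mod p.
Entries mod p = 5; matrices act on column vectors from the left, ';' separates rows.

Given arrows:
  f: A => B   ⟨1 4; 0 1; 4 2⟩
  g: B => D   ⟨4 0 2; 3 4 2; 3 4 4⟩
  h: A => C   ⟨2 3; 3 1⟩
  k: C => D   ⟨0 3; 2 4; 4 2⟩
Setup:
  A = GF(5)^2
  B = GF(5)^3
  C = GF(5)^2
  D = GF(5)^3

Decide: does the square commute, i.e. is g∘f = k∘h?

Answer: DOES NOT COMMUTE

Trace:
Along f;g (path 1):
  e0=[1,0] f=>[1,0,4] g=>[2,1,4]
  e1=[0,1] f=>[4,1,2] g=>[0,0,4]
  ⟦path⟧₁ = ⟨2 0; 1 0; 4 4⟩
Along h;k (path 2):
  e0=[1,0] h=>[2,3] k=>[4,1,4]
  e1=[0,1] h=>[3,1] k=>[3,0,4]
  ⟦path⟧₂ = ⟨4 3; 1 0; 4 4⟩
Equal? NO — does not commute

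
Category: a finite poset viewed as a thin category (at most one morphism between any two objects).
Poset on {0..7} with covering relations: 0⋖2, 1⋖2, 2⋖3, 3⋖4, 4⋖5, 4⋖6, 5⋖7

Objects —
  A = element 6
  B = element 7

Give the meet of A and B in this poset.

Lower bounds of A=6 and B=7: {0,1,2,3,4}
  0 ⊑ 4
  1 ⊑ 4
  2 ⊑ 4
  3 ⊑ 4
  4 ⊑ 4
glb = 4

Answer: A∧B = 4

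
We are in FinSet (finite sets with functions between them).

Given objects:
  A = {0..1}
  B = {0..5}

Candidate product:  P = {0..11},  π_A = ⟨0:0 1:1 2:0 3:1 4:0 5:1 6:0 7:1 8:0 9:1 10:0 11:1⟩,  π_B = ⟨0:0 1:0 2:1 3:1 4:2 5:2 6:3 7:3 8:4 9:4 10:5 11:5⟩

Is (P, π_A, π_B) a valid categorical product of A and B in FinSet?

Answer: VALID PRODUCT

Trace:
|A|·|B| = 2·6 = 12;  |P| = 12
Check the pairing map k ↦ (π_A(k), π_B(k)):
  0 : (0,0)
  1 : (1,0)
  2 : (0,1)
  3 : (1,1)
  4 : (0,2)
  5 : (1,2)
  6 : (0,3)
  7 : (1,3)
  8 : (0,4)
  9 : (1,4)
  10 : (0,5)
  11 : (1,5)
distinct pairs in image: 12 / 12 needed
  → bijection onto A×B; projections well-typed.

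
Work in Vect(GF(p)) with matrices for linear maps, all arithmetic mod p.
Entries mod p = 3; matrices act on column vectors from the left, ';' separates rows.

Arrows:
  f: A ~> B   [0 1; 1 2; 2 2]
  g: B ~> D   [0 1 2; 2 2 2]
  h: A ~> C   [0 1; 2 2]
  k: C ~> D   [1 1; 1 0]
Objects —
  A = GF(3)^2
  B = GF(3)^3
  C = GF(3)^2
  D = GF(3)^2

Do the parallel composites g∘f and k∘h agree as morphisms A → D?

1) trace f;g:
  e0=[1,0] f~>[0,1,2] g~>[2,0]
  e1=[0,1] f~>[1,2,2] g~>[0,1]
  composite₁ = [2 0; 0 1]
2) trace h;k:
  e0=[1,0] h~>[0,2] k~>[2,0]
  e1=[0,1] h~>[1,2] k~>[0,1]
  composite₂ = [2 0; 0 1]
Equal? equal; square commutes

Answer: COMMUTES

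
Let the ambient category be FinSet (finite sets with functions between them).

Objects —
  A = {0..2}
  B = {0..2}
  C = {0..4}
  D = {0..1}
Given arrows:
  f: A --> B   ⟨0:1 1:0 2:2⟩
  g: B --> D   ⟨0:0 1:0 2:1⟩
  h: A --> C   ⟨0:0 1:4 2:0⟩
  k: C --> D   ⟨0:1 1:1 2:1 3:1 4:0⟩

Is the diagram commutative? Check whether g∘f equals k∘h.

Answer: DOES NOT COMMUTE

Trace:
1) trace f;g:
  0 f-->1 g-->0
  1 f-->0 g-->0
  2 f-->2 g-->1
  ⟦path⟧₁ = ⟨0:0 1:0 2:1⟩
2) trace h;k:
  0 h-->0 k-->1
  1 h-->4 k-->0
  2 h-->0 k-->1
  ⟦path⟧₂ = ⟨0:1 1:0 2:1⟩
Equal? NO — does not commute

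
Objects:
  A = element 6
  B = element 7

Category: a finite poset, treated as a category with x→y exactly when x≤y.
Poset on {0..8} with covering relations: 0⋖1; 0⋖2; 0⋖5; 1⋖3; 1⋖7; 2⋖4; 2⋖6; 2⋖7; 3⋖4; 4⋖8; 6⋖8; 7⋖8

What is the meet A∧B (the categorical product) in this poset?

Answer: A∧B = 2

Derivation:
Common predecessors of 6,7: {0,2}
  0 ⊑ 2
  2 ⊑ 2
glb = 2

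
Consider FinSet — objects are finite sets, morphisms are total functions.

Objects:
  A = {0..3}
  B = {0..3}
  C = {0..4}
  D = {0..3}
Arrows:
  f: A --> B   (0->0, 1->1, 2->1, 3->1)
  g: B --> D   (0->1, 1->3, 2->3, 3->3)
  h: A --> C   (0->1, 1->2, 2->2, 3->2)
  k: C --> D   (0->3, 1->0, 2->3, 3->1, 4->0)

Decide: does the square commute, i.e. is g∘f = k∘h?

Answer: DOES NOT COMMUTE

Trace:
Along f;g (path 1):
  0 f-->0 g-->1
  1 f-->1 g-->3
  2 f-->1 g-->3
  3 f-->1 g-->3
  ⟦path⟧₁ = (0->1, 1->3, 2->3, 3->3)
Along h;k (path 2):
  0 h-->1 k-->0
  1 h-->2 k-->3
  2 h-->2 k-->3
  3 h-->2 k-->3
  ⟦path⟧₂ = (0->0, 1->3, 2->3, 3->3)
Equal? NO — does not commute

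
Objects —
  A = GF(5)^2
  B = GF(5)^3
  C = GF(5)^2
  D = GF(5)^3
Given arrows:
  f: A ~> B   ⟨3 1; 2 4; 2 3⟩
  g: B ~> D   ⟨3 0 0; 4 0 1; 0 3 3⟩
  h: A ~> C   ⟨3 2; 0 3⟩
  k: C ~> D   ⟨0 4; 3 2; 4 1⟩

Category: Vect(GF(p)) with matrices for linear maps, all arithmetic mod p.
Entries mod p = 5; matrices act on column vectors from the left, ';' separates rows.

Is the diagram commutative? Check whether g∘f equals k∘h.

Answer: DOES NOT COMMUTE

Derivation:
1) trace f;g:
  e0=(1,0) f~>(3,2,2) g~>(4,4,2)
  e1=(0,1) f~>(1,4,3) g~>(3,2,1)
  result₁ = ⟨4 3; 4 2; 2 1⟩
2) trace h;k:
  e0=(1,0) h~>(3,0) k~>(0,4,2)
  e1=(0,1) h~>(2,3) k~>(2,2,1)
  result₂ = ⟨0 2; 4 2; 2 1⟩
Equal? differ; not commutative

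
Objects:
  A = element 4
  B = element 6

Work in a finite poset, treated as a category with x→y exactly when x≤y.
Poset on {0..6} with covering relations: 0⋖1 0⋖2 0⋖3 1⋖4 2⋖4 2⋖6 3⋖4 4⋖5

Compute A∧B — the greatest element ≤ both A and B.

Answer: A∧B = 2

Trace:
{x : x≤A ∧ x≤B} = {0,2}  (A=4, B=6)
  0 ≤ 2
  2 ≤ 2
glb = 2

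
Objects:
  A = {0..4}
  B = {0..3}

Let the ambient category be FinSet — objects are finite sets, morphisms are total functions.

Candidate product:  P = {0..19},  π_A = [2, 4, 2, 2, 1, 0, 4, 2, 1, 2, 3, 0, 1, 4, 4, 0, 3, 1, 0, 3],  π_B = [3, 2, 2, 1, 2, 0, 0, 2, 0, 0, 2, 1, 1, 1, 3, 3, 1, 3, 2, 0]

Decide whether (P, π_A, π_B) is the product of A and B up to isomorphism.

Answer: NOT A VALID PRODUCT — duplicate pair at indices 2,7

Derivation:
|A|·|B| = 5·4 = 20;  |P| = 20
Check the pairing map k ↦ (π_A(k), π_B(k)):
  0 : (2,3)
  1 : (4,2)
  2 : (2,2)
  3 : (2,1)
  4 : (1,2)
  5 : (0,0)
  6 : (4,0)
  7 : (2,2)  ✗ repeats pair of k=2
  8 : (1,0)
  9 : (2,0)
  10 : (3,2)
  11 : (0,1)
  12 : (1,1)
  13 : (4,1)
  14 : (4,3)
  15 : (0,3)
  16 : (3,1)
  17 : (1,3)
  18 : (0,2)
  19 : (3,0)
distinct pairs in image: 19 / 20 needed
  → (2,2) hit at k=2 and k=7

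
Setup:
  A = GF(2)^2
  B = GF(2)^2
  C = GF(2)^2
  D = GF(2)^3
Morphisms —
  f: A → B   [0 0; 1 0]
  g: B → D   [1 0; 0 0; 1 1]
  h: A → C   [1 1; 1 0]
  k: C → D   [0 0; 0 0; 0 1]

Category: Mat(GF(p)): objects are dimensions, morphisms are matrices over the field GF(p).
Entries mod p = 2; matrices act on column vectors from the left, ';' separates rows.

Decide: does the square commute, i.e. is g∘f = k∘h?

Answer: COMMUTES

Trace:
Along f;g (path 1):
  e0=[1,0] f→[0,1] g→[0,0,1]
  e1=[0,1] f→[0,0] g→[0,0,0]
  composite₁ = [0 0; 0 0; 1 0]
Along h;k (path 2):
  e0=[1,0] h→[1,1] k→[0,0,1]
  e1=[0,1] h→[1,0] k→[0,0,0]
  composite₂ = [0 0; 0 0; 1 0]
Equal? equal; square commutes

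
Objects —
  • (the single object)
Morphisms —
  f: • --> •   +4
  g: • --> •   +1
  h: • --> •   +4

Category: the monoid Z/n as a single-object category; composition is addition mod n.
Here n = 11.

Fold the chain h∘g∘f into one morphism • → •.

Answer: +9

Work:
  0 +4≡4 +1≡5 +4≡9  (mod 11)
result: +9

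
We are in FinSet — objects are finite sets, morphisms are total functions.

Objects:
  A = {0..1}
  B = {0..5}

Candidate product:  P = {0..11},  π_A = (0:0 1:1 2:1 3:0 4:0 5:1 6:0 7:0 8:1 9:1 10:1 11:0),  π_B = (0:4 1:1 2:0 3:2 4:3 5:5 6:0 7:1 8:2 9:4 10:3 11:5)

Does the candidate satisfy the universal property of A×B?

|A|·|B| = 2·6 = 12;  |P| = 12
Check the pairing map k ↦ (π_A(k), π_B(k)):
  0 : (0,4)
  1 : (1,1)
  2 : (1,0)
  3 : (0,2)
  4 : (0,3)
  5 : (1,5)
  6 : (0,0)
  7 : (0,1)
  8 : (1,2)
  9 : (1,4)
  10 : (1,3)
  11 : (0,5)
distinct pairs in image: 12 / 12 needed
  → bijection onto A×B; projections well-typed.

Answer: VALID PRODUCT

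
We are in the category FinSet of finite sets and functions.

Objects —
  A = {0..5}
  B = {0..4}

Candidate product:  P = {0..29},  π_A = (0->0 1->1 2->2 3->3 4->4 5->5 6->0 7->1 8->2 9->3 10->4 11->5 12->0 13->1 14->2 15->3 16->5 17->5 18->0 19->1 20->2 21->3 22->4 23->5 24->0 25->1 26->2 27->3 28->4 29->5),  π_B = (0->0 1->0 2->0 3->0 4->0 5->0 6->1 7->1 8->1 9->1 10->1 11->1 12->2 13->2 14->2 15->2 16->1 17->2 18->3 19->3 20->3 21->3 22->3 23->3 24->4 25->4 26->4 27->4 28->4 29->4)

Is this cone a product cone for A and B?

Answer: NOT A VALID PRODUCT — duplicate pair at indices 11,16

Trace:
|A|·|B| = 6·5 = 30;  |P| = 30
Check the pairing map k ↦ (π_A(k), π_B(k)):
  0 -> (0,0)
  1 -> (1,0)
  2 -> (2,0)
  3 -> (3,0)
  4 -> (4,0)
  5 -> (5,0)
  6 -> (0,1)
  7 -> (1,1)
  8 -> (2,1)
  9 -> (3,1)
  10 -> (4,1)
  11 -> (5,1)
  12 -> (0,2)
  13 -> (1,2)
  14 -> (2,2)
  15 -> (3,2)
  16 -> (5,1)  ✗ repeats pair of k=11
  17 -> (5,2)
  18 -> (0,3)
  19 -> (1,3)
  20 -> (2,3)
  21 -> (3,3)
  22 -> (4,3)
  23 -> (5,3)
  24 -> (0,4)
  25 -> (1,4)
  26 -> (2,4)
  27 -> (3,4)
  28 -> (4,4)
  29 -> (5,4)
distinct pairs in image: 29 / 30 needed
  → (5,1) hit at k=11 and k=16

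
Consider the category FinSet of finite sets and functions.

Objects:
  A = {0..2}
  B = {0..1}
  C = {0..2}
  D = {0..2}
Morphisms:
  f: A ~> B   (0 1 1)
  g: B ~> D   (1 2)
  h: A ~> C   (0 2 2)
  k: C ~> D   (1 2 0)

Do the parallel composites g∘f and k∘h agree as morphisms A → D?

1) trace f;g:
  0 f~>0 g~>1
  1 f~>1 g~>2
  2 f~>1 g~>2
  composite₁ = (1 2 2)
2) trace h;k:
  0 h~>0 k~>1
  1 h~>2 k~>0
  2 h~>2 k~>0
  composite₂ = (1 0 0)
Equal? differ; not commutative

Answer: DOES NOT COMMUTE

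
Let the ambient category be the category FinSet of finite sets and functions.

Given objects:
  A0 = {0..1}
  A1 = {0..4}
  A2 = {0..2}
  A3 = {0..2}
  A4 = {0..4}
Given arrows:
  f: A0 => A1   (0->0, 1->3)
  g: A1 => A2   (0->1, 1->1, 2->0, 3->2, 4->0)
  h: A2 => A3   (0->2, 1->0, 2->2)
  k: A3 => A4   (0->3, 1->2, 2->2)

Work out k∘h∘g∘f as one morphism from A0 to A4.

Answer: (0->3, 1->2)

Trace:
  0 f=>0 g=>1 h=>0 k=>3
  1 f=>3 g=>2 h=>2 k=>2
result: (0->3, 1->2)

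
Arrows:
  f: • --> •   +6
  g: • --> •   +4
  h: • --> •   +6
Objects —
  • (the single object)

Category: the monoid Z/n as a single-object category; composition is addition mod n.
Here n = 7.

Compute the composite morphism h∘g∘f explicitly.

  0 +6≡6 +4≡3 +6≡2  (mod 7)
result: +2

Answer: +2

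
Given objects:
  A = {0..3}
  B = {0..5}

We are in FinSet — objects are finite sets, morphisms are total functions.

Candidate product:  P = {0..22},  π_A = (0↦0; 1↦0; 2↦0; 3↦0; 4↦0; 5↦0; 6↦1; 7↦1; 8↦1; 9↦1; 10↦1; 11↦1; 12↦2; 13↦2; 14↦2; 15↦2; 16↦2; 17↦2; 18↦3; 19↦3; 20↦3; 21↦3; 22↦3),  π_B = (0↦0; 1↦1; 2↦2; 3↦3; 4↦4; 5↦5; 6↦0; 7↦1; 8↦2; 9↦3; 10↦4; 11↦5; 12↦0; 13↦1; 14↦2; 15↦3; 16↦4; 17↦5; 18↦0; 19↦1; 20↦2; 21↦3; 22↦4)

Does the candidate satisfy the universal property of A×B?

|A|·|B| = 4·6 = 24;  |P| = 23
  → cardinalities differ; no bijection possible.

Answer: NOT A VALID PRODUCT — |P|=23 ≠ |A|·|B|=24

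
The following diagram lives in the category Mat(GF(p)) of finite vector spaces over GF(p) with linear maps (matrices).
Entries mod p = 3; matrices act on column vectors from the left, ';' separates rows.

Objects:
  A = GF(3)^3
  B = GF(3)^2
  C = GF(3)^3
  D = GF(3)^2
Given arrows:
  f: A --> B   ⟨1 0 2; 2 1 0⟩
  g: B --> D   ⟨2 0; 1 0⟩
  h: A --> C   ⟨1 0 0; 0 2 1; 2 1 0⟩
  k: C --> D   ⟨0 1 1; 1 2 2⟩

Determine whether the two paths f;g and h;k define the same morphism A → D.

Answer: DOES NOT COMMUTE

Derivation:
Path 1 = f;g:
  e0=⟨1,0,0⟩ f-->⟨1,2⟩ g-->⟨2,1⟩
  e1=⟨0,1,0⟩ f-->⟨0,1⟩ g-->⟨0,0⟩
  e2=⟨0,0,1⟩ f-->⟨2,0⟩ g-->⟨1,2⟩
  result₁ = ⟨2 0 1; 1 0 2⟩
Path 2 = h;k:
  e0=⟨1,0,0⟩ h-->⟨1,0,2⟩ k-->⟨2,2⟩
  e1=⟨0,1,0⟩ h-->⟨0,2,1⟩ k-->⟨0,0⟩
  e2=⟨0,0,1⟩ h-->⟨0,1,0⟩ k-->⟨1,2⟩
  result₂ = ⟨2 0 1; 2 0 2⟩
Equal? NO — does not commute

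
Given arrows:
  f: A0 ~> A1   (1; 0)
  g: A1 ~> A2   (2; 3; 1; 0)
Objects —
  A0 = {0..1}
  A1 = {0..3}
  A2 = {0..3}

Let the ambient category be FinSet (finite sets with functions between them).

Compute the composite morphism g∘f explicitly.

Answer: (3; 2)

Trace:
  0 f~>1 g~>3
  1 f~>0 g~>2
composite: (3; 2)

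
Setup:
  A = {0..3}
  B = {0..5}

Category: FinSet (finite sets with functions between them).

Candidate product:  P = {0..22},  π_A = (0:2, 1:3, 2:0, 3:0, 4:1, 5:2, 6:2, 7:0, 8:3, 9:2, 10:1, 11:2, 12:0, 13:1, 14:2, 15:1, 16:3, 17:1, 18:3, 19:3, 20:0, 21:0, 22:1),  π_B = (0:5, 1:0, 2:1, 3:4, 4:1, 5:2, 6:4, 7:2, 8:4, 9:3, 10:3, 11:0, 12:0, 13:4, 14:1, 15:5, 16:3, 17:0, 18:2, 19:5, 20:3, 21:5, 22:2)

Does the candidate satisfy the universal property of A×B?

|A|·|B| = 4·6 = 24;  |P| = 23
  → cardinalities differ; no bijection possible.

Answer: NOT A VALID PRODUCT — |P|=23 ≠ |A|·|B|=24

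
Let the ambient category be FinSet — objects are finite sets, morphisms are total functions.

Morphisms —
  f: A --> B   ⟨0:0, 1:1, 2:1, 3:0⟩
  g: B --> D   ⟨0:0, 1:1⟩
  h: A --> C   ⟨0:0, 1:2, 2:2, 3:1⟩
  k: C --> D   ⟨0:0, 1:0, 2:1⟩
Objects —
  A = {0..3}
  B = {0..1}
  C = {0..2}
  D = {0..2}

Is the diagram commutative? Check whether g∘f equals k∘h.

Answer: COMMUTES

Trace:
1) trace f;g:
  0 f-->0 g-->0
  1 f-->1 g-->1
  2 f-->1 g-->1
  3 f-->0 g-->0
  composite₁ = ⟨0:0, 1:1, 2:1, 3:0⟩
2) trace h;k:
  0 h-->0 k-->0
  1 h-->2 k-->1
  2 h-->2 k-->1
  3 h-->1 k-->0
  composite₂ = ⟨0:0, 1:1, 2:1, 3:0⟩
Equal? same morphism ✓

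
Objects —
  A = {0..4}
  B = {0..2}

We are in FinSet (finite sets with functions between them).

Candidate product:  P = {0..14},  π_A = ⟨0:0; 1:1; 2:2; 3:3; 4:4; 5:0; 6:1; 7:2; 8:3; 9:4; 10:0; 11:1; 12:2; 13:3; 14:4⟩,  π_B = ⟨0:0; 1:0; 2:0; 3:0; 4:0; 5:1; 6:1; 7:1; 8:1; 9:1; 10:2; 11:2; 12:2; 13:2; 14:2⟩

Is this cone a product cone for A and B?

|A|·|B| = 5·3 = 15;  |P| = 15
Check the pairing map k ↦ (π_A(k), π_B(k)):
  0 : (0,0)
  1 : (1,0)
  2 : (2,0)
  3 : (3,0)
  4 : (4,0)
  5 : (0,1)
  6 : (1,1)
  7 : (2,1)
  8 : (3,1)
  9 : (4,1)
  10 : (0,2)
  11 : (1,2)
  12 : (2,2)
  13 : (3,2)
  14 : (4,2)
distinct pairs in image: 15 / 15 needed
  → bijection onto A×B; projections well-typed.

Answer: VALID PRODUCT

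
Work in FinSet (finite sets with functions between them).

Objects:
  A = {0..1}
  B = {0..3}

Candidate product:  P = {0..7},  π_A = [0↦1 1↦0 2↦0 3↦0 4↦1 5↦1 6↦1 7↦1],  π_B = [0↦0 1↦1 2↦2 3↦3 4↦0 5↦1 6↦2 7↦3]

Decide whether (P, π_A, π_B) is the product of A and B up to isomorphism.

Answer: NOT A VALID PRODUCT — duplicate pair at indices 4,0

Work:
|A|·|B| = 2·4 = 8;  |P| = 8
Check the pairing map k ↦ (π_A(k), π_B(k)):
  0 ↦ (1,0)
  1 ↦ (0,1)
  2 ↦ (0,2)
  3 ↦ (0,3)
  4 ↦ (1,0)  ✗ repeats pair of k=0
  5 ↦ (1,1)
  6 ↦ (1,2)
  7 ↦ (1,3)
distinct pairs in image: 7 / 8 needed
  → (1,0) hit at k=0 and k=4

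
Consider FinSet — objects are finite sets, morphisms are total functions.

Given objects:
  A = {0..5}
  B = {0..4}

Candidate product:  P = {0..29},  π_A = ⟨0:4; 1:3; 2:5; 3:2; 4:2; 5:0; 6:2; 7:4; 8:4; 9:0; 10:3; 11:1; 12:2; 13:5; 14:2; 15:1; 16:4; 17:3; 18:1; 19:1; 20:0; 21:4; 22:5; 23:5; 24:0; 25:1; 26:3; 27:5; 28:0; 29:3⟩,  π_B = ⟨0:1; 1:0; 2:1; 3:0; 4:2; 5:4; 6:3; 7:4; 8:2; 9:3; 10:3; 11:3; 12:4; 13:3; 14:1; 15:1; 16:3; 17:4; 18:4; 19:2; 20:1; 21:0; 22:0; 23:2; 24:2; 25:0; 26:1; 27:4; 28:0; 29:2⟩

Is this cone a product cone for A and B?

Answer: VALID PRODUCT

Work:
|A|·|B| = 6·5 = 30;  |P| = 30
Check the pairing map k ↦ (π_A(k), π_B(k)):
  0 : (4,1)
  1 : (3,0)
  2 : (5,1)
  3 : (2,0)
  4 : (2,2)
  5 : (0,4)
  6 : (2,3)
  7 : (4,4)
  8 : (4,2)
  9 : (0,3)
  10 : (3,3)
  11 : (1,3)
  12 : (2,4)
  13 : (5,3)
  14 : (2,1)
  15 : (1,1)
  16 : (4,3)
  17 : (3,4)
  18 : (1,4)
  19 : (1,2)
  20 : (0,1)
  21 : (4,0)
  22 : (5,0)
  23 : (5,2)
  24 : (0,2)
  25 : (1,0)
  26 : (3,1)
  27 : (5,4)
  28 : (0,0)
  29 : (3,2)
distinct pairs in image: 30 / 30 needed
  → bijection onto A×B; projections well-typed.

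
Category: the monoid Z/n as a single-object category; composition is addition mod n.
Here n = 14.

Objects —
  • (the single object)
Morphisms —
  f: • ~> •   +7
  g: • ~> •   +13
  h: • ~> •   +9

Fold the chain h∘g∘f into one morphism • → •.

  0 +7≡7 +13≡6 +9≡1  (mod 14)
composite: +1

Answer: +1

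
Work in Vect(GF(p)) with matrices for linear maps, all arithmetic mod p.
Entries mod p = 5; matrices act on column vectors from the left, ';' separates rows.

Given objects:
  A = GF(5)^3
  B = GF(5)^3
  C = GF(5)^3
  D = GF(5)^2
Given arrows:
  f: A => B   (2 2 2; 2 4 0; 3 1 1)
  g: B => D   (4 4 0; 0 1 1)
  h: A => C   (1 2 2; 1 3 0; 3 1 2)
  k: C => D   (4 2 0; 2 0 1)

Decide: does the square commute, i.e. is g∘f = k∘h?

Answer: COMMUTES

Work:
Path 1 = f;g:
  e0=[1,0,0] f=>[2,2,3] g=>[1,0]
  e1=[0,1,0] f=>[2,4,1] g=>[4,0]
  e2=[0,0,1] f=>[2,0,1] g=>[3,1]
  result₁ = (1 4 3; 0 0 1)
Path 2 = h;k:
  e0=[1,0,0] h=>[1,1,3] k=>[1,0]
  e1=[0,1,0] h=>[2,3,1] k=>[4,0]
  e2=[0,0,1] h=>[2,0,2] k=>[3,1]
  result₂ = (1 4 3; 0 0 1)
Equal? equal; square commutes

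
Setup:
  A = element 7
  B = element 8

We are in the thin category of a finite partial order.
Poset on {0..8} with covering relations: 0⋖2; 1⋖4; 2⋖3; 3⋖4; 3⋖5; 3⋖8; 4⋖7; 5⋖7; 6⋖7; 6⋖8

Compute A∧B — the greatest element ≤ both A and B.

Answer: NO MEET EXISTS

Work:
Common predecessors of 7,8: {0,2,3,6}
  maximal lower bounds 3 and 6 are incomparable: neither 3⊑6 nor 6⊑3
→ no greatest lower bound exists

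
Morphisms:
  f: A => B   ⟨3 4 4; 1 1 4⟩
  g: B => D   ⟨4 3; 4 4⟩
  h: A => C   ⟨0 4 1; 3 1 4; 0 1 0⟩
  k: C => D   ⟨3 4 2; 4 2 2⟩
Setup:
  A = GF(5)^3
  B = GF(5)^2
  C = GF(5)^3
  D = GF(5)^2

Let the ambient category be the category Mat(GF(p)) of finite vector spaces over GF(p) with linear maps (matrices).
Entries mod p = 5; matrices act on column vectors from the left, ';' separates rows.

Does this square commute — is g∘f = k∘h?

Answer: DOES NOT COMMUTE

Work:
Path 1 = f;g:
  e0=[1,0,0] f=>[3,1] g=>[0,1]
  e1=[0,1,0] f=>[4,1] g=>[4,0]
  e2=[0,0,1] f=>[4,4] g=>[3,2]
  result₁ = ⟨0 4 3; 1 0 2⟩
Path 2 = h;k:
  e0=[1,0,0] h=>[0,3,0] k=>[2,1]
  e1=[0,1,0] h=>[4,1,1] k=>[3,0]
  e2=[0,0,1] h=>[1,4,0] k=>[4,2]
  result₂ = ⟨2 3 4; 1 0 2⟩
Equal? NO — does not commute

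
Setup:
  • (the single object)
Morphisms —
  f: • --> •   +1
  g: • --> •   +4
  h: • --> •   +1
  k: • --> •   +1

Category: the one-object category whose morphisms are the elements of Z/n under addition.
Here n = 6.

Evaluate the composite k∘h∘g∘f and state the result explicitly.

  0 +1≡1 +4≡5 +1≡0 +1≡1  (mod 6)
composite: +1

Answer: +1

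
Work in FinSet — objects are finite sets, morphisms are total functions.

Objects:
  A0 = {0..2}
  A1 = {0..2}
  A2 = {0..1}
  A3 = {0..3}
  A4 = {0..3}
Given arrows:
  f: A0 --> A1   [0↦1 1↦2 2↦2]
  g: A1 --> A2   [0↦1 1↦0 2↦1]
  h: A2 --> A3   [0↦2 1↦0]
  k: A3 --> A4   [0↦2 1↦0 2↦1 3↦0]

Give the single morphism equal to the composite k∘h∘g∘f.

  0 f-->1 g-->0 h-->2 k-->1
  1 f-->2 g-->1 h-->0 k-->2
  2 f-->2 g-->1 h-->0 k-->2
⟦path⟧: [0↦1 1↦2 2↦2]

Answer: [0↦1 1↦2 2↦2]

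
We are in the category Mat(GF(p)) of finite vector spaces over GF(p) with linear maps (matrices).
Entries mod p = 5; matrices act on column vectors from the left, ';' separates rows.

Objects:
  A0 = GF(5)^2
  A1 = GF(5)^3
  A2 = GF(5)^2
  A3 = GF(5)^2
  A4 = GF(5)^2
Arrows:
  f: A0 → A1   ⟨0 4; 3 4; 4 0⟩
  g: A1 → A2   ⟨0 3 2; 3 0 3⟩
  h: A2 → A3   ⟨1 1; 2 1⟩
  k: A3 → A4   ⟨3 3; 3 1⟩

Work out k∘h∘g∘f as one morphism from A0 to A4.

  e0=[1,0] f→[0,3,4] g→[2,2] h→[4,1] k→[0,3]
  e1=[0,1] f→[4,4,0] g→[2,2] h→[4,1] k→[0,3]
result: ⟨0 0; 3 3⟩

Answer: ⟨0 0; 3 3⟩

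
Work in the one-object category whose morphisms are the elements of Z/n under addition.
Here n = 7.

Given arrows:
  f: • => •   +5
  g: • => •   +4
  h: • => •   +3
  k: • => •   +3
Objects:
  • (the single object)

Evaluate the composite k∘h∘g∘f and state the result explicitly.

  0 +5≡5 +4≡2 +3≡5 +3≡1  (mod 7)
result: +1

Answer: +1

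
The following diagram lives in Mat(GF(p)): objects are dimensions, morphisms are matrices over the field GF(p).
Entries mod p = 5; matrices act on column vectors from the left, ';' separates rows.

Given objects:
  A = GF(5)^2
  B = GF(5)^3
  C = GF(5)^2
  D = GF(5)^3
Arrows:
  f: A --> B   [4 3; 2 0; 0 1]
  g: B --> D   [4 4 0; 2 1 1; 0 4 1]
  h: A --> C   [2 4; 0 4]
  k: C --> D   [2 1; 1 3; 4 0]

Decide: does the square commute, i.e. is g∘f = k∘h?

Answer: DOES NOT COMMUTE

Derivation:
Path 1 = f;g:
  e0=⟨1,0⟩ f-->⟨4,2,0⟩ g-->⟨4,0,3⟩
  e1=⟨0,1⟩ f-->⟨3,0,1⟩ g-->⟨2,2,1⟩
  ⟦path⟧₁ = [4 2; 0 2; 3 1]
Path 2 = h;k:
  e0=⟨1,0⟩ h-->⟨2,0⟩ k-->⟨4,2,3⟩
  e1=⟨0,1⟩ h-->⟨4,4⟩ k-->⟨2,1,1⟩
  ⟦path⟧₂ = [4 2; 2 1; 3 1]
Equal? differ; not commutative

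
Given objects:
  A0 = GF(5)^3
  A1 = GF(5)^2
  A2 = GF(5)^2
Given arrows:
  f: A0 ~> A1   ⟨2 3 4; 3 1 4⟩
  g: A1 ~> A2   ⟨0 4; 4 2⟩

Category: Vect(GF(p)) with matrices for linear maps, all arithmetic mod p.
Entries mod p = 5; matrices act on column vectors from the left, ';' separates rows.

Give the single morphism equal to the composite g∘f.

  e0=(1,0,0) f~>(2,3) g~>(2,4)
  e1=(0,1,0) f~>(3,1) g~>(4,4)
  e2=(0,0,1) f~>(4,4) g~>(1,4)
result: ⟨2 4 1; 4 4 4⟩

Answer: ⟨2 4 1; 4 4 4⟩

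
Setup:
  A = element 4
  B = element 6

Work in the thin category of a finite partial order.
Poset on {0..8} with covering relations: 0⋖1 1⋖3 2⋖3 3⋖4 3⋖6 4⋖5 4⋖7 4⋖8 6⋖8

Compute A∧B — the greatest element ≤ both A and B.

Lower bounds of A=4 and B=6: {0,1,2,3}
  0 ≤ 3
  1 ≤ 3
  2 ≤ 3
  3 ≤ 3
glb = 3

Answer: A∧B = 3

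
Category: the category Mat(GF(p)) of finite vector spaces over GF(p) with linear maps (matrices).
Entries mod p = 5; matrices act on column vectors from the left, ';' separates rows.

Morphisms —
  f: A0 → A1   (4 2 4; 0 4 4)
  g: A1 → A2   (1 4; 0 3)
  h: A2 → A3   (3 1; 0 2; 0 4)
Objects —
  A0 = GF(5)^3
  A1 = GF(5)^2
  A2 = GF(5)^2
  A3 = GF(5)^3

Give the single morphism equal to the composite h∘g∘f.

Answer: (2 1 2; 0 4 4; 0 3 3)

Derivation:
  e0=[1,0,0] f→[4,0] g→[4,0] h→[2,0,0]
  e1=[0,1,0] f→[2,4] g→[3,2] h→[1,4,3]
  e2=[0,0,1] f→[4,4] g→[0,2] h→[2,4,3]
⟦path⟧: (2 1 2; 0 4 4; 0 3 3)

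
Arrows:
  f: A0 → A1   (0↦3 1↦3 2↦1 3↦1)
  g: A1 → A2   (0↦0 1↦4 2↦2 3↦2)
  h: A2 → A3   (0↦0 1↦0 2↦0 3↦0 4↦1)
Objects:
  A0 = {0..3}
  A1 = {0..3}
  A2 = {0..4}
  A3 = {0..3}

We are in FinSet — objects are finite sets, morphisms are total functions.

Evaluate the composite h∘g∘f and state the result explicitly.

  0 f→3 g→2 h→0
  1 f→3 g→2 h→0
  2 f→1 g→4 h→1
  3 f→1 g→4 h→1
composite: (0↦0 1↦0 2↦1 3↦1)

Answer: (0↦0 1↦0 2↦1 3↦1)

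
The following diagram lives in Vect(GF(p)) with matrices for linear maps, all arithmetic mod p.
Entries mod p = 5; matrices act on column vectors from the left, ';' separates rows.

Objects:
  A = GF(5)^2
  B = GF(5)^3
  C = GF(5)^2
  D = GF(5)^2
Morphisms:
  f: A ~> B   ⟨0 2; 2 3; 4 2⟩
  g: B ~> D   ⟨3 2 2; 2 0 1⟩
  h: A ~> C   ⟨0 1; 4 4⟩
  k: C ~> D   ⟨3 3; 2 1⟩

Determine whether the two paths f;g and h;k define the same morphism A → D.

Along f;g (path 1):
  e0=[1,0] f~>[0,2,4] g~>[2,4]
  e1=[0,1] f~>[2,3,2] g~>[1,1]
  result₁ = ⟨2 1; 4 1⟩
Along h;k (path 2):
  e0=[1,0] h~>[0,4] k~>[2,4]
  e1=[0,1] h~>[1,4] k~>[0,1]
  result₂ = ⟨2 0; 4 1⟩
Equal? differ; not commutative

Answer: DOES NOT COMMUTE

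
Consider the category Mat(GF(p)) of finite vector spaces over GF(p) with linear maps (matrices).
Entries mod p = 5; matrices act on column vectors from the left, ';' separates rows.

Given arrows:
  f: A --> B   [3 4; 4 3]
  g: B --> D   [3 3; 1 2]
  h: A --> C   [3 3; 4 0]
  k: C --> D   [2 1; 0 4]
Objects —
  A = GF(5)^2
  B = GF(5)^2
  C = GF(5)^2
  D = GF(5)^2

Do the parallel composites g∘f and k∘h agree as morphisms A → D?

Answer: DOES NOT COMMUTE

Trace:
Path 1 = f;g:
  e0=(1,0) f-->(3,4) g-->(1,1)
  e1=(0,1) f-->(4,3) g-->(1,0)
  result₁ = [1 1; 1 0]
Path 2 = h;k:
  e0=(1,0) h-->(3,4) k-->(0,1)
  e1=(0,1) h-->(3,0) k-->(1,0)
  result₂ = [0 1; 1 0]
Equal? distinct morphisms ✗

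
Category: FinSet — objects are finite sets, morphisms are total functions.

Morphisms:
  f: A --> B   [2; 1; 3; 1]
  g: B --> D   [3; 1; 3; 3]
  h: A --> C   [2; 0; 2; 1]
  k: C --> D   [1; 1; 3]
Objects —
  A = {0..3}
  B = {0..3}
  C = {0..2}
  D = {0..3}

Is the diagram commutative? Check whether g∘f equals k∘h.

Along f;g (path 1):
  0 f-->2 g-->3
  1 f-->1 g-->1
  2 f-->3 g-->3
  3 f-->1 g-->1
  composite₁ = [3; 1; 3; 1]
Along h;k (path 2):
  0 h-->2 k-->3
  1 h-->0 k-->1
  2 h-->2 k-->3
  3 h-->1 k-->1
  composite₂ = [3; 1; 3; 1]
Equal? same morphism ✓

Answer: COMMUTES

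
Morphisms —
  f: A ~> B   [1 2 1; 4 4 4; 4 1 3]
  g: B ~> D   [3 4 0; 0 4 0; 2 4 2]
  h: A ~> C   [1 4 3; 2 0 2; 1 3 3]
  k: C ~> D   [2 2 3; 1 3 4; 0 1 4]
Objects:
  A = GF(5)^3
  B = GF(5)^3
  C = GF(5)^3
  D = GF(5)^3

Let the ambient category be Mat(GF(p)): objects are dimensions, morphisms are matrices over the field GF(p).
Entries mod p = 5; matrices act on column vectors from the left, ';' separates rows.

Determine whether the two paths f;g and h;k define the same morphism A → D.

Along f;g (path 1):
  e0=⟨1,0,0⟩ f~>⟨1,4,4⟩ g~>⟨4,1,1⟩
  e1=⟨0,1,0⟩ f~>⟨2,4,1⟩ g~>⟨2,1,2⟩
  e2=⟨0,0,1⟩ f~>⟨1,4,3⟩ g~>⟨4,1,4⟩
  ⟦path⟧₁ = [4 2 4; 1 1 1; 1 2 4]
Along h;k (path 2):
  e0=⟨1,0,0⟩ h~>⟨1,2,1⟩ k~>⟨4,1,1⟩
  e1=⟨0,1,0⟩ h~>⟨4,0,3⟩ k~>⟨2,1,2⟩
  e2=⟨0,0,1⟩ h~>⟨3,2,3⟩ k~>⟨4,1,4⟩
  ⟦path⟧₂ = [4 2 4; 1 1 1; 1 2 4]
Equal? equal; square commutes

Answer: COMMUTES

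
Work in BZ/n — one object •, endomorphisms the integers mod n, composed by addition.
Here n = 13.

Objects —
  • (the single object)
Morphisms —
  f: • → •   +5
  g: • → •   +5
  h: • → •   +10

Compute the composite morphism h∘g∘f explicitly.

  0 +5≡5 +5≡10 +10≡7  (mod 13)
composite: +7

Answer: +7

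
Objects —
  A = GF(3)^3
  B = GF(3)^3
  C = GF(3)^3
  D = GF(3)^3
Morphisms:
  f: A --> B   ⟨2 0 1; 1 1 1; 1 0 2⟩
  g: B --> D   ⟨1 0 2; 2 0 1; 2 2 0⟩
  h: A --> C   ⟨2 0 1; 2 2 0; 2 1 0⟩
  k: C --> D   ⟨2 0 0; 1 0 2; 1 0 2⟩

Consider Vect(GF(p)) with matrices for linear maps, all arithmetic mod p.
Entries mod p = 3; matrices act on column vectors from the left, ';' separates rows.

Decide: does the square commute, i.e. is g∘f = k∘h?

Answer: DOES NOT COMMUTE

Derivation:
1) trace f;g:
  e0=(1,0,0) f-->(2,1,1) g-->(1,2,0)
  e1=(0,1,0) f-->(0,1,0) g-->(0,0,2)
  e2=(0,0,1) f-->(1,1,2) g-->(2,1,1)
  result₁ = ⟨1 0 2; 2 0 1; 0 2 1⟩
2) trace h;k:
  e0=(1,0,0) h-->(2,2,2) k-->(1,0,0)
  e1=(0,1,0) h-->(0,2,1) k-->(0,2,2)
  e2=(0,0,1) h-->(1,0,0) k-->(2,1,1)
  result₂ = ⟨1 0 2; 0 2 1; 0 2 1⟩
Equal? differ; not commutative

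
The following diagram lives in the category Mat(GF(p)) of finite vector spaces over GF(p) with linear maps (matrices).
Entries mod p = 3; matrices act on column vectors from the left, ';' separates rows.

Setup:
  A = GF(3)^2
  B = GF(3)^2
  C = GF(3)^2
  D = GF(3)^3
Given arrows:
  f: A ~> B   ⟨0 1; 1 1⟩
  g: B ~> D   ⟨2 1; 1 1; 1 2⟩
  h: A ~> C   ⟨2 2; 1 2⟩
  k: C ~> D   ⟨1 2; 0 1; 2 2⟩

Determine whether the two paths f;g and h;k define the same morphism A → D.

Answer: DOES NOT COMMUTE

Derivation:
1) trace f;g:
  e0=(1,0) f~>(0,1) g~>(1,1,2)
  e1=(0,1) f~>(1,1) g~>(0,2,0)
  composite₁ = ⟨1 0; 1 2; 2 0⟩
2) trace h;k:
  e0=(1,0) h~>(2,1) k~>(1,1,0)
  e1=(0,1) h~>(2,2) k~>(0,2,2)
  composite₂ = ⟨1 0; 1 2; 0 2⟩
Equal? NO — does not commute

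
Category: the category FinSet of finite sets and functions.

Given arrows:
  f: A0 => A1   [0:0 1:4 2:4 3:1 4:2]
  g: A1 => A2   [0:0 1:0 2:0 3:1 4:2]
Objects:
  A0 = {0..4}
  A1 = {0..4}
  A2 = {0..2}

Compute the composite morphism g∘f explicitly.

Answer: [0:0 1:2 2:2 3:0 4:0]

Work:
  0 f=>0 g=>0
  1 f=>4 g=>2
  2 f=>4 g=>2
  3 f=>1 g=>0
  4 f=>2 g=>0
⟦path⟧: [0:0 1:2 2:2 3:0 4:0]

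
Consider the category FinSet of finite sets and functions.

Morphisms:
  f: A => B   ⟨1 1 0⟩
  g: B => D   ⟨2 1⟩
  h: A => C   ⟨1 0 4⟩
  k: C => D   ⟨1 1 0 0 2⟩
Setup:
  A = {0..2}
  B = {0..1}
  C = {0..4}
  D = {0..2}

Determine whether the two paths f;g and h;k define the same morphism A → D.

1) trace f;g:
  0 f=>1 g=>1
  1 f=>1 g=>1
  2 f=>0 g=>2
  result₁ = ⟨1 1 2⟩
2) trace h;k:
  0 h=>1 k=>1
  1 h=>0 k=>1
  2 h=>4 k=>2
  result₂ = ⟨1 1 2⟩
Equal? equal; square commutes

Answer: COMMUTES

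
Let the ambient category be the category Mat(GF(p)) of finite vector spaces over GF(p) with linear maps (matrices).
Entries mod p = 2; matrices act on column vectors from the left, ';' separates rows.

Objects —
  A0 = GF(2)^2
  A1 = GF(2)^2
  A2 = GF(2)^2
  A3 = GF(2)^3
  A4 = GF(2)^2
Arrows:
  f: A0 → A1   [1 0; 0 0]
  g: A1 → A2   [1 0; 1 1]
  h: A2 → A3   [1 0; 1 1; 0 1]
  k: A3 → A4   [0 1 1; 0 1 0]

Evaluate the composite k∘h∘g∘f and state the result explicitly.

  e0=(1,0) f→(1,0) g→(1,1) h→(1,0,1) k→(1,0)
  e1=(0,1) f→(0,0) g→(0,0) h→(0,0,0) k→(0,0)
composite: [1 0; 0 0]

Answer: [1 0; 0 0]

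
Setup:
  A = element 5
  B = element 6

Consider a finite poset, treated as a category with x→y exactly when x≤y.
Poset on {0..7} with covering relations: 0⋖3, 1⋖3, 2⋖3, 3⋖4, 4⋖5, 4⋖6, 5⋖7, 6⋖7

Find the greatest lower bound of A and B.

{x : x≤A ∧ x≤B} = {0,1,2,3,4}  (A=5, B=6)
  0 ≤ 4
  1 ≤ 4
  2 ≤ 4
  3 ≤ 4
  4 ≤ 4
glb = 4

Answer: A∧B = 4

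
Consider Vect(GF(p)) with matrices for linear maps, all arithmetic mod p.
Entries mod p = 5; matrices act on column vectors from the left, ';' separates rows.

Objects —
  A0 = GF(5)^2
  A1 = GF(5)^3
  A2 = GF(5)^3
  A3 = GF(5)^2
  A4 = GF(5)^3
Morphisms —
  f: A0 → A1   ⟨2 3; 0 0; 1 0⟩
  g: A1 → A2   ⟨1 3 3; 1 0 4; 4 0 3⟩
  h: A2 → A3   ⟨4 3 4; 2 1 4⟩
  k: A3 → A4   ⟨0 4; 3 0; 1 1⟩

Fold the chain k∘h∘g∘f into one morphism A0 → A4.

Answer: ⟨0 3; 1 2; 2 1⟩

Derivation:
  e0=[1,0] f→[2,0,1] g→[0,1,1] h→[2,0] k→[0,1,2]
  e1=[0,1] f→[3,0,0] g→[3,3,2] h→[4,2] k→[3,2,1]
⟦path⟧: ⟨0 3; 1 2; 2 1⟩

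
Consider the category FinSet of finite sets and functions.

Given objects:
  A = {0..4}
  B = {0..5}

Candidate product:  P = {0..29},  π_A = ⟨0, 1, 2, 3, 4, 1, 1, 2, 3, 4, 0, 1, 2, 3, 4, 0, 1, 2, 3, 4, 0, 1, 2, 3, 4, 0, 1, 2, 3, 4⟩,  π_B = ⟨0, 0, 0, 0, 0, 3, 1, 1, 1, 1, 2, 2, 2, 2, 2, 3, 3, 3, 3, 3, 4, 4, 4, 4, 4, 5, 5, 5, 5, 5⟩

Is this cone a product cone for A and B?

|A|·|B| = 5·6 = 30;  |P| = 30
Check the pairing map k ↦ (π_A(k), π_B(k)):
  0 -> (0,0)
  1 -> (1,0)
  2 -> (2,0)
  3 -> (3,0)
  4 -> (4,0)
  5 -> (1,3)
  6 -> (1,1)
  7 -> (2,1)
  8 -> (3,1)
  9 -> (4,1)
  10 -> (0,2)
  11 -> (1,2)
  12 -> (2,2)
  13 -> (3,2)
  14 -> (4,2)
  15 -> (0,3)
  16 -> (1,3)  ✗ repeats pair of k=5
  17 -> (2,3)
  18 -> (3,3)
  19 -> (4,3)
  20 -> (0,4)
  21 -> (1,4)
  22 -> (2,4)
  23 -> (3,4)
  24 -> (4,4)
  25 -> (0,5)
  26 -> (1,5)
  27 -> (2,5)
  28 -> (3,5)
  29 -> (4,5)
distinct pairs in image: 29 / 30 needed
  → (1,3) hit at k=5 and k=16

Answer: NOT A VALID PRODUCT — duplicate pair at indices 16,5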